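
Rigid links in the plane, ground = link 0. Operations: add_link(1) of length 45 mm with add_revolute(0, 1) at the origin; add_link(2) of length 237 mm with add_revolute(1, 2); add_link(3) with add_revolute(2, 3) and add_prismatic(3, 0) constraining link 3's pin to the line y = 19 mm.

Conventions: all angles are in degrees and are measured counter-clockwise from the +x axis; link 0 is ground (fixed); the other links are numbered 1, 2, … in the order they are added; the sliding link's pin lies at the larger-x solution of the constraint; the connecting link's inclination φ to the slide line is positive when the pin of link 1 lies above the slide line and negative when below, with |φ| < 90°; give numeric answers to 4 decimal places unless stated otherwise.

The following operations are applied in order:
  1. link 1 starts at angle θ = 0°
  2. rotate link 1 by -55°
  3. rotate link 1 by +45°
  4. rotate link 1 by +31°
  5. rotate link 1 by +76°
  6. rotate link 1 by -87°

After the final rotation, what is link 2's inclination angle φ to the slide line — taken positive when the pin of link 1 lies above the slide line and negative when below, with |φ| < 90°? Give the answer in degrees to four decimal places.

geometry: r = 45 mm, L = 237 mm, e = 19 mm; θ starts at 0°
rotate link 1 by -55°: θ ← 0° -55° = -55°
rotate link 1 by +45°: θ ← -55° +45° = -10°
rotate link 1 by +31°: θ ← -10° +31° = 21°
rotate link 1 by +76°: θ ← 21° +76° = 97°
rotate link 1 by -87°: θ ← 97° -87° = 10°
h = r sin θ − e = 7.814168 − 19 = -11.185832
sin φ = h / L = -11.185832 / 237 = -0.04719760
φ = arcsin(-0.04719760) = -2.705228°

-2.7052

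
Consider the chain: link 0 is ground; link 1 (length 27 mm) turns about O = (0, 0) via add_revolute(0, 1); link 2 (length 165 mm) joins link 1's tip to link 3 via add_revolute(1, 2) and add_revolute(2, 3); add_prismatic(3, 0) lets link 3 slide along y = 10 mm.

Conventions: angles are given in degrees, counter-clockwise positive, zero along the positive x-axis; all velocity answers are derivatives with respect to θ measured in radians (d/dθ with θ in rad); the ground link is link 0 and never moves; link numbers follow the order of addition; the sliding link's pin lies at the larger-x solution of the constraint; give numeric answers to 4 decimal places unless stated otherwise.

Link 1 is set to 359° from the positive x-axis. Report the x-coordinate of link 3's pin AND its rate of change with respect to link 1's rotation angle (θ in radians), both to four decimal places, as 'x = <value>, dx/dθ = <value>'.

geometry: r = 27 mm, L = 165 mm, e = 10 mm
crank pin P = (r cos θ, r sin θ) = (26.995888, -0.471215)
h = r sin θ − e = -0.471215 − 10 = -10.471215
x = r cos θ + √(L² − h²) = 26.995888 + 164.667403 = 191.663291
dx/dθ = −r sin θ − h·r cos θ/√(L² − h²) (θ in radians; h = -10.471215) = 2.187886

x = 191.6633, dx/dθ = 2.1879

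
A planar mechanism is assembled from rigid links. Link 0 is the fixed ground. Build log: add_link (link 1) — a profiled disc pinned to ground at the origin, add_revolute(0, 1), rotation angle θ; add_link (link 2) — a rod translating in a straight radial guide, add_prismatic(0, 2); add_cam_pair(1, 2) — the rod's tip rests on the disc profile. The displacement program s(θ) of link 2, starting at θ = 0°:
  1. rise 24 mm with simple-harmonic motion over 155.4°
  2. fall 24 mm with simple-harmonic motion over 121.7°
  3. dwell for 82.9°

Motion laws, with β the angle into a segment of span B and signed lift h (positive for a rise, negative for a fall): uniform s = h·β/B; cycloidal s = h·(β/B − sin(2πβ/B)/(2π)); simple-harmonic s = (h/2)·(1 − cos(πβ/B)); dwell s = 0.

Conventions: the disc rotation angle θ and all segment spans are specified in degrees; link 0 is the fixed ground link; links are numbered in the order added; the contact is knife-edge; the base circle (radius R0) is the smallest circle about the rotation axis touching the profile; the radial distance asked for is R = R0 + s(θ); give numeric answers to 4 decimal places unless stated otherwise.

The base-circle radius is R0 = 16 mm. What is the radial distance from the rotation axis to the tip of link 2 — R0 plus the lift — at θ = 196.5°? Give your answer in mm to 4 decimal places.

seg 1 [0°–155.4°] simple-harmonic, h=24: full span → s += 24 → s = 24.0000
seg 2 [155.4°–277.1°] simple-harmonic, h=-24: θ=196.5° here. β=41.1, B=121.7. -24/2·(1 − cos(π·0.3377)) = -6.1436 → s = 17.8564
R = R0 + s = 16 + 17.8564 = 33.8564

33.8564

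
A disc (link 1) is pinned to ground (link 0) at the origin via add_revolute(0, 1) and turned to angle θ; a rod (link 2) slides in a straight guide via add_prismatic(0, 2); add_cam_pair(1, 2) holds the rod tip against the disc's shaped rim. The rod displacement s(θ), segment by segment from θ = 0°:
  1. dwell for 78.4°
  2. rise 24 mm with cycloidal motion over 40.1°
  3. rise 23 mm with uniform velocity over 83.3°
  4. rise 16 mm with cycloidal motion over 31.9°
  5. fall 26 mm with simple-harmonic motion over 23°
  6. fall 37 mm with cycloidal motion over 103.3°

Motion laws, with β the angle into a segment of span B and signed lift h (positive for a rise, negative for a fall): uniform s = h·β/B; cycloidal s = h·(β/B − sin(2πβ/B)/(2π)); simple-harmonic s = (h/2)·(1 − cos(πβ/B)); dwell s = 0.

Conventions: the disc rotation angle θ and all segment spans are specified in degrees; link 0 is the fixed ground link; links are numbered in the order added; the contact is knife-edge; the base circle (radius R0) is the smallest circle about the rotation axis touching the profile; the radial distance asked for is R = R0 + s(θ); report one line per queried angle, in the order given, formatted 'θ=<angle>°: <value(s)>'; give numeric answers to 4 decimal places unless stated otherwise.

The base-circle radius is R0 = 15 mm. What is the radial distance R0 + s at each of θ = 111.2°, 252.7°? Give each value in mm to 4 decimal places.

segment 1 (0° to 78.4°, dwell): s unchanged at 0.0000
θ = 111.2° falls in segment 2 (78.4° to 118.5°, cycloidal, h = 24): β = 111.2 − 78.4 = 32.8°, B = 40.1°; Δs = 24·(0.8180 − sin(2π·0.8180)/(2π)) = 23.1077; s = 0.0000 + 23.1077 = 23.1077
segment 2 (78.4° to 118.5°, cycloidal, h = 24) is passed completely: s = 0.0000 + (24) = 24.0000
segment 3 (118.5° to 201.8°, uniform, h = 23) is passed completely: s = 24.0000 + (23) = 47.0000
segment 4 (201.8° to 233.7°, cycloidal, h = 16) is passed completely: s = 47.0000 + (16) = 63.0000
θ = 252.7° falls in segment 5 (233.7° to 256.7°, simple-harmonic, h = -26): β = 252.7 − 233.7 = 19°, B = 23°; Δs = -26/2·(1 − cos(π·0.8261)) = -24.1075; s = 63.0000 − 24.1075 = 38.8925
θ=111.2°: R = R0 + s = 15 + 23.1077 = 38.1077
θ=252.7°: R = R0 + s = 15 + 38.8925 = 53.8925

θ=111.2°: 38.1077
θ=252.7°: 53.8925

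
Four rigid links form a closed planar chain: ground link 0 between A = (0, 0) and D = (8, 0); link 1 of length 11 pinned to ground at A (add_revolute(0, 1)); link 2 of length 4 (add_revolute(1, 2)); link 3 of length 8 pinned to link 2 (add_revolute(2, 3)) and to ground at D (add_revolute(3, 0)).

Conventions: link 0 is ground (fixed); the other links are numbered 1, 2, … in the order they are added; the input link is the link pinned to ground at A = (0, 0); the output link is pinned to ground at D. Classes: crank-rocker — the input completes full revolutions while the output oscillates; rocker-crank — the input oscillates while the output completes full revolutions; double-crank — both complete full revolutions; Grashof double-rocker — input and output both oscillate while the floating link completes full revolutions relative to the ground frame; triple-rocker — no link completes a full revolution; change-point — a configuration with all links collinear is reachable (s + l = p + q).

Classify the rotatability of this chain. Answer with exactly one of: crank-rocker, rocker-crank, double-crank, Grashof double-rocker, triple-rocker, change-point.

lengths: ground=8, input=11, coupler=4, output=8
sorted: s=4 (shortest), l=11 (longest), p+q=16
s + l = 15 vs p + q = 16
s + l < p + q (Grashof) with shortest = coupler link → Grashof double-rocker

Grashof double-rocker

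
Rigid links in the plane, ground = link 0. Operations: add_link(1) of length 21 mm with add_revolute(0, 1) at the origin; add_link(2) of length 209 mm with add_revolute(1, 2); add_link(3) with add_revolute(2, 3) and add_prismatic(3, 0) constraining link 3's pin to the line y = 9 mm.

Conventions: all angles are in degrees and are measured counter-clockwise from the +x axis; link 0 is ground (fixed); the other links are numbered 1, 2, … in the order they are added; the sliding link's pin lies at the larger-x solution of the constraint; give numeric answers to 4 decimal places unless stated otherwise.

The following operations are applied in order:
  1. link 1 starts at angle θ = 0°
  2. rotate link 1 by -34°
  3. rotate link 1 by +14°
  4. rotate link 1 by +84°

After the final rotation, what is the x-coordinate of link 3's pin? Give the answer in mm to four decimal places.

geometry: r = 21 mm, L = 209 mm, e = 9 mm; θ starts at 0°
rotate link 1 by -34°: θ ← 0° -34° = -34°
rotate link 1 by +14°: θ ← -34° +14° = -20°
rotate link 1 by +84°: θ ← -20° +84° = 64°
crank pin P = (r cos θ, r sin θ) = (9.205794, 18.874675)
h = r sin θ − e = 18.874675 − 9 = 9.874675
x = r cos θ + √(L² − h²) = 9.205794 + 208.766594 = 217.972388

217.9724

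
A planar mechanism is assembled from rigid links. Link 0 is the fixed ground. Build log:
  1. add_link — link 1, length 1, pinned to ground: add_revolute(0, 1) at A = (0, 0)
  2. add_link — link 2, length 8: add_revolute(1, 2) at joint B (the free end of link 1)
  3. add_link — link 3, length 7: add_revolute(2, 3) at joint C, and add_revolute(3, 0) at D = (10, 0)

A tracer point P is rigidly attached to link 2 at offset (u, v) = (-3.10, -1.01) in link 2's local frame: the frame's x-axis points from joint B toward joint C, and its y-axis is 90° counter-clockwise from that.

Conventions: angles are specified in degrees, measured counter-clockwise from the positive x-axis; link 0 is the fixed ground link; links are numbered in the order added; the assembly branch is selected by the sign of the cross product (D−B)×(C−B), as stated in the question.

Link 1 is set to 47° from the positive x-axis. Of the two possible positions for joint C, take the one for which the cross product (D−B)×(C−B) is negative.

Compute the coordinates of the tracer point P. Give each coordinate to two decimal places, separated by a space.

A=(0,0), D=(10.00,0)
B = A + 1.00·(cos47°, sin47°) = (0.6820, 0.7314)
|BD| = 9.3467
circle(B,8.00) ∩ circle(D,7.00): a=5.4758, h=5.8323
  candidates: C₊=(6.5973,6.1173) cross=54.513; C₋=(5.6846,-5.5116) cross=-54.513
  branch - wants cross < 0 → take C=(5.6846,-5.5116) (cross=-54.513)
ex = (C−B)/|BC| = (0.6253,-0.7804); ey = (0.7804,0.6253)
P = B + -3.10·ex + -1.01·ey = (-2.0447,2.5189)

-2.04 2.52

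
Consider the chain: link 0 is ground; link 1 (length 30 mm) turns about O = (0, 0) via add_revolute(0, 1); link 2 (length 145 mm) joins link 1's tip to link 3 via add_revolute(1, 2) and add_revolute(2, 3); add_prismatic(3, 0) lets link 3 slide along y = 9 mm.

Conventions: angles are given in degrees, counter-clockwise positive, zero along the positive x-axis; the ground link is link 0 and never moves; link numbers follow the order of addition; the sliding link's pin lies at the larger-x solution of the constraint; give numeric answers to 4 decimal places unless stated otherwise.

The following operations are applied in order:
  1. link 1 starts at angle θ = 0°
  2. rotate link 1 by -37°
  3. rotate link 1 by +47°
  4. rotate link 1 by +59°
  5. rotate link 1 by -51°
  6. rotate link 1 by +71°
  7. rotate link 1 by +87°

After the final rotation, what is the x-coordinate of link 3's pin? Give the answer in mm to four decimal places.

geometry: r = 30 mm, L = 145 mm, e = 9 mm; θ starts at 0°
rotate link 1 by -37°: θ ← 0° -37° = -37°
rotate link 1 by +47°: θ ← -37° +47° = 10°
rotate link 1 by +59°: θ ← 10° +59° = 69°
rotate link 1 by -51°: θ ← 69° -51° = 18°
rotate link 1 by +71°: θ ← 18° +71° = 89°
rotate link 1 by +87°: θ ← 89° +87° = 176°
crank pin P = (r cos θ, r sin θ) = (-29.926922, 2.092694)
h = r sin θ − e = 2.092694 − 9 = -6.907306
x = r cos θ + √(L² − h²) = -29.926922 + 144.835386 = 114.908465

114.9085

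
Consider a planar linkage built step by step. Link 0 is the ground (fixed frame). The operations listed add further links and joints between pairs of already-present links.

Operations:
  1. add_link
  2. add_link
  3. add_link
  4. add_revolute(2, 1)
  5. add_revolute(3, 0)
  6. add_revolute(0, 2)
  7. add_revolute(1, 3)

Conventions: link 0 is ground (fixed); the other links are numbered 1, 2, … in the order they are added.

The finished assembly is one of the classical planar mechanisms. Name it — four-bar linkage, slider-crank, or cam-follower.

links: 4 (incl. ground); joints: 4 revolute, 0 prismatic, 0 higher (cam) pair, forming one closed loop
4 links in a single 4R loop → four-bar linkage

four-bar linkage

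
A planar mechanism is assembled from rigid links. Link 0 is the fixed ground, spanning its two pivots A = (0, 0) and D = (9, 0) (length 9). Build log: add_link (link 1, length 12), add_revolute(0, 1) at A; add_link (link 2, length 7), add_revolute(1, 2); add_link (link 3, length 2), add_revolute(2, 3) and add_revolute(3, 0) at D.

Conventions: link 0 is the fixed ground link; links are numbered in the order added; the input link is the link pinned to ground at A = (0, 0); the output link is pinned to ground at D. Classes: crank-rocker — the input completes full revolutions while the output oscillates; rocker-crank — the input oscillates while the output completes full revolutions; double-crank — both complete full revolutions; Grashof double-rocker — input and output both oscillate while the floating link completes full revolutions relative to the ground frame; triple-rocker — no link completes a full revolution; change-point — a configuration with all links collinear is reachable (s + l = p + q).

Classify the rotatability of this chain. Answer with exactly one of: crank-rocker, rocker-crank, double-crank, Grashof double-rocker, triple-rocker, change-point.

lengths: ground=9, input=12, coupler=7, output=2
sorted: s=2 (shortest), l=12 (longest), p+q=16
s + l = 14 vs p + q = 16
s + l < p + q (Grashof) with shortest = output link → rocker-crank

rocker-crank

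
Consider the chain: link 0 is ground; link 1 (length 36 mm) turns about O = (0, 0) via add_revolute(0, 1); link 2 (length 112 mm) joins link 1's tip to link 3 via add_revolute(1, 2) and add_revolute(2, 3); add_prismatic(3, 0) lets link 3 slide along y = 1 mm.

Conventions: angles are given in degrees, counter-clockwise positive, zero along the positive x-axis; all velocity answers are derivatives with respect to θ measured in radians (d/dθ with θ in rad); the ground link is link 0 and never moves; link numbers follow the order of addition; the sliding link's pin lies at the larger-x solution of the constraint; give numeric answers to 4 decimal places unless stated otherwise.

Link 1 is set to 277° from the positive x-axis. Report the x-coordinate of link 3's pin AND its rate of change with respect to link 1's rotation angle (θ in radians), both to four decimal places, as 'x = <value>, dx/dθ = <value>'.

geometry: r = 36 mm, L = 112 mm, e = 1 mm
crank pin P = (r cos θ, r sin θ) = (4.387296, -35.731661)
h = r sin θ − e = -35.731661 − 1 = -36.731661
x = r cos θ + √(L² − h²) = 4.387296 + 105.805411 = 110.192708
dx/dθ = −r sin θ − h·r cos θ/√(L² − h²) (θ in radians; h = -36.731661) = 37.254766

x = 110.1927, dx/dθ = 37.2548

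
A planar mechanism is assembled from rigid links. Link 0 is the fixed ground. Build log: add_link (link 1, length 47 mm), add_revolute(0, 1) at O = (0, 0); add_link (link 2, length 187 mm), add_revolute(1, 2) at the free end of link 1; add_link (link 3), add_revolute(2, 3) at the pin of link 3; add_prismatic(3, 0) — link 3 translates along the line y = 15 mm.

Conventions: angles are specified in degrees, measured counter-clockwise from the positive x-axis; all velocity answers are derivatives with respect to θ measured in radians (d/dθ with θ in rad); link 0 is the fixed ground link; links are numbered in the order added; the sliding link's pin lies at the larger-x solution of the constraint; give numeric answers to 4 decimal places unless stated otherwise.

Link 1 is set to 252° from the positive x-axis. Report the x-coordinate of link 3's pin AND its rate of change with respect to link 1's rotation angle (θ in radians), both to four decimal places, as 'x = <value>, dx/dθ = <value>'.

geometry: r = 47 mm, L = 187 mm, e = 15 mm
crank pin P = (r cos θ, r sin θ) = (-14.523799, -44.699656)
h = r sin θ − e = -44.699656 − 15 = -59.699656
x = r cos θ + √(L² − h²) = -14.523799 + 177.214421 = 162.690622
dx/dθ = −r sin θ − h·r cos θ/√(L² − h²) (θ in radians; h = -59.699656) = 39.806907

x = 162.6906, dx/dθ = 39.8069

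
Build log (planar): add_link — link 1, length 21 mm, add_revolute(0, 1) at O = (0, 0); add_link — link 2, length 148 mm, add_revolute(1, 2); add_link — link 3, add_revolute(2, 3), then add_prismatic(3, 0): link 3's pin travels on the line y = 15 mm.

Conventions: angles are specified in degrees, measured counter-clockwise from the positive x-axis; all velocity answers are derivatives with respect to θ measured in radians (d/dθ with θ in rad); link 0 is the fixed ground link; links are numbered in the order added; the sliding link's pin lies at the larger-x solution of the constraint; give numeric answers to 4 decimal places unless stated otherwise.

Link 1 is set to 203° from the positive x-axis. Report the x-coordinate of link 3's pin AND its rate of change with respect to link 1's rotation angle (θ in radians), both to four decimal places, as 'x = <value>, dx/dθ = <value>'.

geometry: r = 21 mm, L = 148 mm, e = 15 mm
crank pin P = (r cos θ, r sin θ) = (-19.330602, -8.205354)
h = r sin θ − e = -8.205354 − 15 = -23.205354
x = r cos θ + √(L² − h²) = -19.330602 + 146.169462 = 126.838860
dx/dθ = −r sin θ − h·r cos θ/√(L² − h²) (θ in radians; h = -23.205354) = 5.136495

x = 126.8389, dx/dθ = 5.1365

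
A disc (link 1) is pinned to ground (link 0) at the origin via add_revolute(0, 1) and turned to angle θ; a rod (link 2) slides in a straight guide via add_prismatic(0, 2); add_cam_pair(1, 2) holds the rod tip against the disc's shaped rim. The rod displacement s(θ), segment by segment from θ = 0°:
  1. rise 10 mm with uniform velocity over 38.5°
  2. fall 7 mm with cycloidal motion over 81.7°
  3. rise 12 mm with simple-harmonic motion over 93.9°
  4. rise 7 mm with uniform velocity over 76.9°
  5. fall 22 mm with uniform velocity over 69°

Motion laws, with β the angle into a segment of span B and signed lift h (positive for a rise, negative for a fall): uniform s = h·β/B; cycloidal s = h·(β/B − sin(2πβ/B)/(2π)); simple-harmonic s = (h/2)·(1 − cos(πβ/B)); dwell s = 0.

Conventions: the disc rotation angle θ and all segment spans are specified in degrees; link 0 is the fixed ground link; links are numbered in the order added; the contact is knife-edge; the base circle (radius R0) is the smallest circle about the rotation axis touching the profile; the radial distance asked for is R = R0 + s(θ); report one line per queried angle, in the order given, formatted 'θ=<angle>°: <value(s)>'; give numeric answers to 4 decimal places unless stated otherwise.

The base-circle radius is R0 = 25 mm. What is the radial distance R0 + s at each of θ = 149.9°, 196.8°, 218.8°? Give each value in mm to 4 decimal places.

segment 1 (0° to 38.5°, uniform, h = 10) is passed completely: s = 0.0000 + (10) = 10.0000
segment 2 (38.5° to 120.2°, cycloidal, h = -7) is passed completely: s = 10.0000 + (-7) = 3.0000
θ = 149.9° falls in segment 3 (120.2° to 214.1°, simple-harmonic, h = 12): β = 149.9 − 120.2 = 29.7°, B = 93.9°; Δs = 12/2·(1 − cos(π·0.3163)) = 2.7263; s = 3.0000 + 2.7263 = 5.7263
θ = 196.8° falls in segment 3 (120.2° to 214.1°, simple-harmonic, h = 12): β = 196.8 − 120.2 = 76.6°, B = 93.9°; Δs = 12/2·(1 − cos(π·0.8158)) = 11.0227; s = 3.0000 + 11.0227 = 14.0227
segment 3 (120.2° to 214.1°, simple-harmonic, h = 12) is passed completely: s = 3.0000 + (12) = 15.0000
θ = 218.8° falls in segment 4 (214.1° to 291°, uniform, h = 7): β = 218.8 − 214.1 = 4.7°, B = 76.9°; Δs = 7·4.7/76.9 = 0.4278; s = 15.0000 + 0.4278 = 15.4278
θ=149.9°: R = R0 + s = 25 + 5.7263 = 30.7263
θ=196.8°: R = R0 + s = 25 + 14.0227 = 39.0227
θ=218.8°: R = R0 + s = 25 + 15.4278 = 40.4278

θ=149.9°: 30.7263
θ=196.8°: 39.0227
θ=218.8°: 40.4278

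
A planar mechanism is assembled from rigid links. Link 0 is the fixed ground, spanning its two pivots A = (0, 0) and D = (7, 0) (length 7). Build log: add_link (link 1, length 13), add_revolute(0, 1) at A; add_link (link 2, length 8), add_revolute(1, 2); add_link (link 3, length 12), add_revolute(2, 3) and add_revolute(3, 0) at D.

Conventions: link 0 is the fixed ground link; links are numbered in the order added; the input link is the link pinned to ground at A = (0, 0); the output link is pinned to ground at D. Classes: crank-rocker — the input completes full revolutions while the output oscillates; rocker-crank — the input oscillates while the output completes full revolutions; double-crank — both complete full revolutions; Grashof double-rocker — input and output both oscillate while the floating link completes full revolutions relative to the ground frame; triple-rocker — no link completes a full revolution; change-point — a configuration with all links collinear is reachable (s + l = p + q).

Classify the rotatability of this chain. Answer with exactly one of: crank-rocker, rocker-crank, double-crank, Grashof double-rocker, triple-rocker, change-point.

lengths: ground=7, input=13, coupler=8, output=12
sorted: s=7 (shortest), l=13 (longest), p+q=20
s + l = 20 vs p + q = 20
s + l = p + q → change-point (collinear configuration reachable)

change-point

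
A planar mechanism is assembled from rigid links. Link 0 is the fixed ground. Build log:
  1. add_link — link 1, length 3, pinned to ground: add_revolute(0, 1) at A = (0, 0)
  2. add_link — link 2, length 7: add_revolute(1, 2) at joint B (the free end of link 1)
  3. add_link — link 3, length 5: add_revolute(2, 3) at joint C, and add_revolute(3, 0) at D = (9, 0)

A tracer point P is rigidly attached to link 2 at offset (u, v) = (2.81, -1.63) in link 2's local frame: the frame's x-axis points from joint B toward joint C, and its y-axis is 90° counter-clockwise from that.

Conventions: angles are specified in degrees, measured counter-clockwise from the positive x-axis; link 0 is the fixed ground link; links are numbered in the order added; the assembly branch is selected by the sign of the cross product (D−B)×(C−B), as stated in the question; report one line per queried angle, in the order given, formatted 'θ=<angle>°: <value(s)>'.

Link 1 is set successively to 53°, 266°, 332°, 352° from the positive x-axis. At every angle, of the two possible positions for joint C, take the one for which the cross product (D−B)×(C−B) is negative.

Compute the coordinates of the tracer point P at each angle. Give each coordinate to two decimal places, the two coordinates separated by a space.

A=(0,0), D=(9.00,0)
θ=53°: B = A + 3.00·(cos53°, sin53°) = (1.8054, 2.3959)
θ=53°: |BD| = 7.5830
θ=53°: circle(B,7.00) ∩ circle(D,5.00): a=5.3740, h=4.4856
θ=53°:   candidates: C₊=(8.3214,4.9537) cross=34.014; C₋=(5.4869,-3.5578) cross=-34.014
θ=53°:   branch - wants cross < 0 → take C=(5.4869,-3.5578) (cross=-34.014)
θ=53°: ex = (C−B)/|BC| = (0.5259,-0.8505); ey = (0.8505,0.5259)
θ=53°: P = B + 2.81·ex + -1.63·ey = (1.8969,-0.8513)
θ=266°: B = A + 3.00·(cos266°, sin266°) = (-0.2093, -2.9927)
θ=266°: |BD| = 9.6833
θ=266°: circle(B,7.00) ∩ circle(D,5.00): a=6.0809, h=3.4674
θ=266°:   candidates: C₊=(4.5023,2.1843) cross=33.576; C₋=(6.6455,-4.4110) cross=-33.576
θ=266°:   branch - wants cross < 0 → take C=(6.6455,-4.4110) (cross=-33.576)
θ=266°: ex = (C−B)/|BC| = (0.9793,-0.2026); ey = (0.2026,0.9793)
θ=266°: P = B + 2.81·ex + -1.63·ey = (2.2122,-5.1582)
θ=332°: B = A + 3.00·(cos332°, sin332°) = (2.6488, -1.4084)
θ=332°: |BD| = 6.5054
θ=332°: circle(B,7.00) ∩ circle(D,5.00): a=5.0973, h=4.7976
θ=332°:   candidates: C₊=(6.5866,4.3790) cross=31.211; C₋=(8.6640,-4.9887) cross=-31.211
θ=332°:   branch - wants cross < 0 → take C=(8.6640,-4.9887) (cross=-31.211)
θ=332°: ex = (C−B)/|BC| = (0.8593,-0.5115); ey = (0.5115,0.8593)
θ=332°: P = B + 2.81·ex + -1.63·ey = (4.2298,-4.2463)
θ=352°: B = A + 3.00·(cos352°, sin352°) = (2.9708, -0.4175)
θ=352°: |BD| = 6.0436
θ=352°: circle(B,7.00) ∩ circle(D,5.00): a=5.0074, h=4.8914
θ=352°:   candidates: C₊=(7.6283,4.8082) cross=29.562; C₋=(8.3041,-4.9513) cross=-29.562
θ=352°:   branch - wants cross < 0 → take C=(8.3041,-4.9513) (cross=-29.562)
θ=352°: ex = (C−B)/|BC| = (0.7619,-0.6477); ey = (0.6477,0.7619)
θ=352°: P = B + 2.81·ex + -1.63·ey = (4.0560,-3.4794)

θ=53°: 1.90 -0.85
θ=266°: 2.21 -5.16
θ=332°: 4.23 -4.25
θ=352°: 4.06 -3.48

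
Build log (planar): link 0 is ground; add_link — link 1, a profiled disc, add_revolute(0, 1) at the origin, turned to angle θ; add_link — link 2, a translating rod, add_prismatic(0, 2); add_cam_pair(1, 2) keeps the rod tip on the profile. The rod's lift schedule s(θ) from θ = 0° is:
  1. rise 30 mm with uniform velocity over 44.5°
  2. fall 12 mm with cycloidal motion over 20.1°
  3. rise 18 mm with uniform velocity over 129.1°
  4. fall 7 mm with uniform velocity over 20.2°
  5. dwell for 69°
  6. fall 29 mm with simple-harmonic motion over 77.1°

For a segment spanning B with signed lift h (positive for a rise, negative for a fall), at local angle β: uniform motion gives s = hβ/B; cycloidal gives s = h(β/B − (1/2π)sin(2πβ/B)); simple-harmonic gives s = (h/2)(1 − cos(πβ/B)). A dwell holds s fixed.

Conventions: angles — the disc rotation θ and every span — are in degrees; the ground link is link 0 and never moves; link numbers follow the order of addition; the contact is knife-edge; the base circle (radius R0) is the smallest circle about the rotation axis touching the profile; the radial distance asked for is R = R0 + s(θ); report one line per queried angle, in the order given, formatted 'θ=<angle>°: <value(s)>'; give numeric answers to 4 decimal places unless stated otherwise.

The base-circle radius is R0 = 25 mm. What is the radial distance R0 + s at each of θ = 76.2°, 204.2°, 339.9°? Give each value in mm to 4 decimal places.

seg 1 [0°–44.5°] uniform, h=30: full span → s += 30 → s = 30.0000
seg 2 [44.5°–64.6°] cycloidal, h=-12: full span → s += -12 → s = 18.0000
seg 3 [64.6°–193.7°] uniform, h=18: θ=76.2° here. β=11.6, B=129.1. 18·11.6/129.1 = 1.6174 → s = 19.6174
seg 3 [64.6°–193.7°] uniform, h=18: full span → s += 18 → s = 36.0000
seg 4 [193.7°–213.9°] uniform, h=-7: θ=204.2° here. β=10.5, B=20.2. -7·10.5/20.2 = -3.6386 → s = 32.3614
seg 4 [193.7°–213.9°] uniform, h=-7: full span → s += -7 → s = 29.0000
seg 5 [213.9°–282.9°] dwell: s stays 29.0000
seg 6 [282.9°–360°] simple-harmonic, h=-29: θ=339.9° here. β=57, B=77.1. -29/2·(1 − cos(π·0.7393)) = -24.4027 → s = 4.5973
θ=76.2°: R = R0 + s = 25 + 19.6174 = 44.6174
θ=204.2°: R = R0 + s = 25 + 32.3614 = 57.3614
θ=339.9°: R = R0 + s = 25 + 4.5973 = 29.5973

θ=76.2°: 44.6174
θ=204.2°: 57.3614
θ=339.9°: 29.5973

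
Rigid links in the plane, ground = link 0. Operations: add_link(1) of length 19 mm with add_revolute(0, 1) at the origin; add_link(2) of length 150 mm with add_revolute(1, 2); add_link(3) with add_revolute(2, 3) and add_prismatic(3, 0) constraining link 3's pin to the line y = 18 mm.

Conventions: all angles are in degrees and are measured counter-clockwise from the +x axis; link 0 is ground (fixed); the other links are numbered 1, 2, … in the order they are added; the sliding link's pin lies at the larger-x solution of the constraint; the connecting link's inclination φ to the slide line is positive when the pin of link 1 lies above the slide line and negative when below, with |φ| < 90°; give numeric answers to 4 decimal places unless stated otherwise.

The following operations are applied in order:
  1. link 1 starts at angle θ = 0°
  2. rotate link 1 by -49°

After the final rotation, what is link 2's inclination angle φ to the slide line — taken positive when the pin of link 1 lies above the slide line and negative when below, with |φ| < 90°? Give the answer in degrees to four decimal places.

geometry: r = 19 mm, L = 150 mm, e = 18 mm; θ starts at 0°
rotate link 1 by -49°: θ ← 0° -49° = -49°
h = r sin θ − e = -14.339482 − 18 = -32.339482
sin φ = h / L = -32.339482 / 150 = -0.21559655
φ = arcsin(-0.21559655) = -12.450528°

-12.4505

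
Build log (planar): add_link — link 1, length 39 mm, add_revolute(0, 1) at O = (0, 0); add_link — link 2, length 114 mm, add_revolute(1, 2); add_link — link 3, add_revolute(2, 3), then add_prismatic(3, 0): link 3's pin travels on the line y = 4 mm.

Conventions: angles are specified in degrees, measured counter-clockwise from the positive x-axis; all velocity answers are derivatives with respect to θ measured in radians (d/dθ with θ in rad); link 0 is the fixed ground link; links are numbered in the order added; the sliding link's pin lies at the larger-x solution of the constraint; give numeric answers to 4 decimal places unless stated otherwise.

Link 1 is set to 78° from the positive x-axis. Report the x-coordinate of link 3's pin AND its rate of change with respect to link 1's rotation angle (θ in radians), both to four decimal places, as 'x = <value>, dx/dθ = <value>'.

geometry: r = 39 mm, L = 114 mm, e = 4 mm
crank pin P = (r cos θ, r sin θ) = (8.108556, 38.147756)
h = r sin θ − e = 38.147756 − 4 = 34.147756
x = r cos θ + √(L² − h²) = 8.108556 + 108.765485 = 116.874041
dx/dθ = −r sin θ − h·r cos θ/√(L² − h²) (θ in radians; h = 34.147756) = -40.693500

x = 116.8740, dx/dθ = -40.6935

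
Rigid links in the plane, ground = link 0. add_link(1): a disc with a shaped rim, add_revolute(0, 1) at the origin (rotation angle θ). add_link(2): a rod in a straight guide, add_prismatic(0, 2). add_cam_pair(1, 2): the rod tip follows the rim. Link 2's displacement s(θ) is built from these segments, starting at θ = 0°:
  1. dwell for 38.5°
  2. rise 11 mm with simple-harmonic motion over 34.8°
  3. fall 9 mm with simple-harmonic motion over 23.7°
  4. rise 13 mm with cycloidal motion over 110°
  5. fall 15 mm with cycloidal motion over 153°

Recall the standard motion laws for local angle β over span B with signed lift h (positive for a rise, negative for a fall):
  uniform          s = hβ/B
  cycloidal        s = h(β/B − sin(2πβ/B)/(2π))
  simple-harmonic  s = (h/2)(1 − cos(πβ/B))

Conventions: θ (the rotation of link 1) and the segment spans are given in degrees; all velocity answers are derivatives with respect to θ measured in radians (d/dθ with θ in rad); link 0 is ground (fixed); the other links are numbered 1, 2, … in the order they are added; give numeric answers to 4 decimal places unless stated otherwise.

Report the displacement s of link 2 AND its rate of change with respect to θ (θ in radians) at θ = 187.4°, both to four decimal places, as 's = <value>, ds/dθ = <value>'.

segment 1 (0° to 38.5°, dwell): s unchanged at 0.0000
segment 2 (38.5° to 73.3°, simple-harmonic, h = 11) is passed completely: s = 0.0000 + (11) = 11.0000
segment 3 (73.3° to 97°, simple-harmonic, h = -9) is passed completely: s = 11.0000 + (-9) = 2.0000
θ = 187.4° falls in segment 4 (97° to 207°, cycloidal, h = 13): β = 187.4 − 97 = 90.4°, B = 110°; Δs = 13·(0.8218 − sin(2π·0.8218)/(2π)) = 12.5456; s = 2.0000 + 12.5456 = 14.5456
velocity in seg [97°–207°] (cycloidal), θ in radians: β = 90.4° = 1.5778 rad, B = 110° = 1.9199 rad; ds/dθ = (h/B)(1 − cos(2πβ/B)) = (13/1.9199)(1 − cos(2π·0.8218)) = 3.818428 mm/rad

s = 14.5456, ds/dθ = 3.8184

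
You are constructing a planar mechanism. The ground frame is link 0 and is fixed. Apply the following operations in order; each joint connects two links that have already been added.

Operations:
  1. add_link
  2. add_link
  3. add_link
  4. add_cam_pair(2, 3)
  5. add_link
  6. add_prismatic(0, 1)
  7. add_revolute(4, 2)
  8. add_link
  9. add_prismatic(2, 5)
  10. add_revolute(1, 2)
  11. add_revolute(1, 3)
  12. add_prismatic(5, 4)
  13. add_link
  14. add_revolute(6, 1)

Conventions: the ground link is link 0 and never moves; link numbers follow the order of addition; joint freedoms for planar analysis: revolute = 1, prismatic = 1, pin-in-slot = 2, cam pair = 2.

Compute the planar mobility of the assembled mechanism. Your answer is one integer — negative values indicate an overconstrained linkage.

(L,J1,J2)=(1,0,0); link0 fixed
link1: (2,0,0)
link2: (3,0,0)
link3: (4,0,0)
C 2-3 [J2]: (4,0,1)
link4: (5,0,1)
P 0-1 [J1]: (5,1,1)
R 4-2 [J1]: (5,2,1)
link5: (6,2,1)
P 2-5 [J1]: (6,3,1)
R 1-2 [J1]: (6,4,1)
R 1-3 [J1]: (6,5,1)
P 5-4 [J1]: (6,6,1)
link6: (7,6,1)
R 6-1 [J1]: (7,7,1)
Grübler: 3·6 − 2·7 − 1 = 3

M = 3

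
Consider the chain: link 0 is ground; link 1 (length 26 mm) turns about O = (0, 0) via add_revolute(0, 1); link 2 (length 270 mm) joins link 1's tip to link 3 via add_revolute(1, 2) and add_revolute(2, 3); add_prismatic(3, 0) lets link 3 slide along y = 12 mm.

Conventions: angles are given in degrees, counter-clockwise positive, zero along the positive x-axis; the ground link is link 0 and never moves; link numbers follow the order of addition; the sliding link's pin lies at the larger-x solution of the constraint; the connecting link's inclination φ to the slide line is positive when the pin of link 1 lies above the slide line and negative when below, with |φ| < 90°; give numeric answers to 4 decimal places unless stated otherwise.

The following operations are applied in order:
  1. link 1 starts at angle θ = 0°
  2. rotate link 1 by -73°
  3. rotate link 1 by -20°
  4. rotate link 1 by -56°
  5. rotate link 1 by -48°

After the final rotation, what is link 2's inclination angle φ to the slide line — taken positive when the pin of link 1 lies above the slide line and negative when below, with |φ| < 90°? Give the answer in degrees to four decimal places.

geometry: r = 26 mm, L = 270 mm, e = 12 mm; θ starts at 0°
rotate link 1 by -73°: θ ← 0° -73° = -73°
rotate link 1 by -20°: θ ← -73° -20° = -93°
rotate link 1 by -56°: θ ← -93° -56° = -149°
rotate link 1 by -48°: θ ← -149° -48° = -197°
h = r sin θ − e = 7.601664 − 12 = -4.398336
sin φ = h / L = -4.398336 / 270 = -0.01629013
φ = arcsin(-0.01629013) = -0.933397°

-0.9334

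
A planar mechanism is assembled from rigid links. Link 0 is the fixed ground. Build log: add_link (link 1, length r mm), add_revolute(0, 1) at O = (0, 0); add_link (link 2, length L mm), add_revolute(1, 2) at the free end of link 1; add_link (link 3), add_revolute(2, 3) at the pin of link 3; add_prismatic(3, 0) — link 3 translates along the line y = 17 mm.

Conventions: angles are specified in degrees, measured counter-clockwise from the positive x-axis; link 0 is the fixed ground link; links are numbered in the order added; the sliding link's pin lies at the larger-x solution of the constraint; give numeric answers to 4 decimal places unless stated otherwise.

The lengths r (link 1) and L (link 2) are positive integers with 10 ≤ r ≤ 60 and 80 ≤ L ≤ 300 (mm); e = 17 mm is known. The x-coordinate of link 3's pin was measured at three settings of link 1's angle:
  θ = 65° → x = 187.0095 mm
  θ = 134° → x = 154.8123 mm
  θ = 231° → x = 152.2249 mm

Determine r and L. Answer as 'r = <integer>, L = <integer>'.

constraint per measurement: (x − r cos θ)² + (r sin θ − e)² = L²
subtracting the θ₁ and θ₂ equations cancels the r² and L² terms:
r = (x₁² − x₂²) / (2[(x₁cos θ₁ + e sin θ₁) − (x₂cos θ₂ + e sin θ₂)]) = 29.0000 → r = 29
L² = (x₁ − r cos θ₁)² + (r sin θ₁ − e)² = 30624.9831 → L = 175.0000 → L = 175
check at θ₃=231°: x = 152.2249 (printed 152.2249) ✓

r = 29, L = 175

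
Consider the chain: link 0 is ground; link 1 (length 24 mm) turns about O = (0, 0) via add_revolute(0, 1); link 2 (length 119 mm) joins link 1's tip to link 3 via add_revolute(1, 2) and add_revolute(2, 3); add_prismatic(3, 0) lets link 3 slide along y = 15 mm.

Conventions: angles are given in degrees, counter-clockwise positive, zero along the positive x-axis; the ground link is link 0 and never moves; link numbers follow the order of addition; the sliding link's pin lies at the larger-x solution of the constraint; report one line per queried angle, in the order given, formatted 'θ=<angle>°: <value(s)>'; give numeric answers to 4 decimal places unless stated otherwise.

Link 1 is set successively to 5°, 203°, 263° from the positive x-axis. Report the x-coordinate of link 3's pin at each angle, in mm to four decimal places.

geometry: r = 24 mm, L = 119 mm, e = 15 mm
θ=5°: crank pin P = (r cos θ, r sin θ) = (23.908673, 2.091738)
θ=5°: h = r sin θ − e = 2.091738 − 15 = -12.908262
θ=5°: x = r cos θ + √(L² − h²) = 23.908673 + 118.297831 = 142.206504
θ=203°: crank pin P = (r cos θ, r sin θ) = (-22.092116, -9.377547)
θ=203°: h = r sin θ − e = -9.377547 − 15 = -24.377547
θ=203°: x = r cos θ + √(L² − h²) = -22.092116 + 116.476329 = 94.384212
θ=263°: crank pin P = (r cos θ, r sin θ) = (-2.924864, -23.821108)
θ=263°: h = r sin θ − e = -23.821108 − 15 = -38.821108
θ=263°: x = r cos θ + √(L² − h²) = -2.924864 + 112.489651 = 109.564787

θ=5°: 142.2065
θ=203°: 94.3842
θ=263°: 109.5648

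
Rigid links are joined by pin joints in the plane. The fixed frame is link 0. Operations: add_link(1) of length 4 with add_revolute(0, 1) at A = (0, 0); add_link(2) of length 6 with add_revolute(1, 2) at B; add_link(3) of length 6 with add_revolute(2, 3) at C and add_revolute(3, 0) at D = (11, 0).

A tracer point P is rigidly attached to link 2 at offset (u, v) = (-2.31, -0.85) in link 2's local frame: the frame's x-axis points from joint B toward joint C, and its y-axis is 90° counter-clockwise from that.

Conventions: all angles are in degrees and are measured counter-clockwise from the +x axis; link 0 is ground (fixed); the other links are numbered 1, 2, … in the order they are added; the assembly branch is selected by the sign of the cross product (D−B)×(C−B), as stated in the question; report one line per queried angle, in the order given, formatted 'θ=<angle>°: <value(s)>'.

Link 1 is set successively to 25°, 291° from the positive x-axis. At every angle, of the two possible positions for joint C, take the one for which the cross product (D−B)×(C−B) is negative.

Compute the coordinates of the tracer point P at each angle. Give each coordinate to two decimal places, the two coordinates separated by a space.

A=(0,0), D=(11.00,0)
θ=25°: B = A + 4.00·(cos25°, sin25°) = (3.6252, 1.6905)
θ=25°: |BD| = 7.5660
θ=25°: circle(B,6.00) ∩ circle(D,6.00): a=3.7830, h=4.6571
θ=25°:   candidates: C₊=(8.3532,5.3846) cross=35.236; C₋=(6.2721,-3.6942) cross=-35.236
θ=25°:   branch - wants cross < 0 → take C=(6.2721,-3.6942) (cross=-35.236)
θ=25°: ex = (C−B)/|BC| = (0.4411,-0.8974); ey = (0.8974,0.4411)
θ=25°: P = B + -2.31·ex + -0.85·ey = (1.8434,3.3886)
θ=291°: B = A + 4.00·(cos291°, sin291°) = (1.4335, -3.7343)
θ=291°: |BD| = 10.2695
θ=291°: circle(B,6.00) ∩ circle(D,6.00): a=5.1348, h=3.1039
θ=291°:   candidates: C₊=(5.0881,1.0242) cross=31.875; C₋=(7.3454,-4.7586) cross=-31.875
θ=291°:   branch - wants cross < 0 → take C=(7.3454,-4.7586) (cross=-31.875)
θ=291°: ex = (C−B)/|BC| = (0.9853,-0.1707); ey = (0.1707,0.9853)
θ=291°: P = B + -2.31·ex + -0.85·ey = (-0.9877,-4.1775)

θ=25°: 1.84 3.39
θ=291°: -0.99 -4.18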